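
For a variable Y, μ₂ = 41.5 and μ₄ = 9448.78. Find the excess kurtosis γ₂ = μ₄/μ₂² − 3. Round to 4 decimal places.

μ₂² = 41.5² = 1722.25000
μ₄/μ₂² = 9448.78 / 1722.25000 = 5.48630
γ₂ = 5.48630 − 3 ≈ 2.4863

2.4863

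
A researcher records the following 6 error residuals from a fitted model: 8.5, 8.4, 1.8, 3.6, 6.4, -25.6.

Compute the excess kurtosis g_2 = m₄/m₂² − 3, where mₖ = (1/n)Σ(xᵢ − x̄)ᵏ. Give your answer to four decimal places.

0.9057

x̄ = 0.5167
Σ(xᵢ − x̄)² = 853.7283 ⇒ m₂ = 142.28806
Σ(xᵢ − x̄)⁴ = 474448.9177 ⇒ m₄ = 79074.81962
m₂² = 20245.89075
g_2 = m₄/m₂² − 3 = 3.90572 − 3 ≈ 0.9057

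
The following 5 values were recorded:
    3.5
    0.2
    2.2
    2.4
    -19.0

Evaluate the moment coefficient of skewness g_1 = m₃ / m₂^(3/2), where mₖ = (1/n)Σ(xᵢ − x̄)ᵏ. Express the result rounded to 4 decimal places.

x̄ = (3.5 + 0.2 + 2.2 + 2.4 - 19.0) / 5 = -2.1400
deviations (xᵢ − x̄): 5.6400, 2.3400, 4.3400, 4.5400, -16.8600
Σ(xᵢ − x̄)² = 360.9920 ⇒ m₂ = 360.9920/5 = 72.19840
Σ(xᵢ − x̄)³ = -4425.0746 ⇒ m₃ = -4425.0746/5 = -885.01493
m₂^(3/2) = 72.19840^(1.5) = 613.46722
g_1 = m₃ / m₂^(3/2) = -885.01493 / 613.46722 ≈ -1.4426

-1.4426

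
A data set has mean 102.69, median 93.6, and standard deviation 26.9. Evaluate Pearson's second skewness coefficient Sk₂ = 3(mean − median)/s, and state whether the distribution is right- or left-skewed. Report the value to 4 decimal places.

Sk₂ = 3(102.69 − 93.6) / 26.9 = 3 × 9.0900 / 26.9
    = 27.2700 / 26.9 ≈ 1.0138
Sk₂ > 0 ⇒ mean > median ⇒ right-skewed (positive skew).

1.0138, right-skewed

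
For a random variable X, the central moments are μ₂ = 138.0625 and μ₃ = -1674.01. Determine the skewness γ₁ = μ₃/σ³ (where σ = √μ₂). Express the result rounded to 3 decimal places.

σ = √μ₂ = √138.0625 = 11.75000
σ³ = μ₂^(3/2) = 1622.23438
γ₁ = μ₃/σ³ = -1674.01 / 1622.23438 ≈ -1.032

-1.032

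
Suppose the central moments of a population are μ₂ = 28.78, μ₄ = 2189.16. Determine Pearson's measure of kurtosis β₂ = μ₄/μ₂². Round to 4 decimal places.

μ₂² = 28.78² = 828.28840
μ₄/μ₂² = 2189.16 / 828.28840 = 2.64299
β₂ ≈ 2.6430

2.6430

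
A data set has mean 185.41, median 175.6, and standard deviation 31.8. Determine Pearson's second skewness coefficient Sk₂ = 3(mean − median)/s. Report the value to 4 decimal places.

Sk₂ = 3(185.41 − 175.6) / 31.8 = 3 × 9.8100 / 31.8
    = 29.4300 / 31.8 ≈ 0.9255

0.9255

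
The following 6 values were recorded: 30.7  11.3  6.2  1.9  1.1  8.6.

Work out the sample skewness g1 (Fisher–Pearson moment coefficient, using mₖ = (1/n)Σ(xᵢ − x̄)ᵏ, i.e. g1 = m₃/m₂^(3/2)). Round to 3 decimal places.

1.301

x̄ = (30.7 + 11.3 + 6.2 + 1.9 + 1.1 + 8.6) / 6 = 9.9667
deviations (xᵢ − x̄): 20.7333, 1.3333, -3.7667, -8.0667, -8.8667, -1.3667
Σ(xᵢ − x̄)² = 591.3933 ⇒ m₂ = 591.3933/6 = 98.56556
Σ(xᵢ − x̄)³ = 7637.0536 ⇒ m₃ = 7637.0536/6 = 1272.84226
m₂^(3/2) = 98.56556^(1.5) = 978.56068
g1 = m₃ / m₂^(3/2) = 1272.84226 / 978.56068 ≈ 1.301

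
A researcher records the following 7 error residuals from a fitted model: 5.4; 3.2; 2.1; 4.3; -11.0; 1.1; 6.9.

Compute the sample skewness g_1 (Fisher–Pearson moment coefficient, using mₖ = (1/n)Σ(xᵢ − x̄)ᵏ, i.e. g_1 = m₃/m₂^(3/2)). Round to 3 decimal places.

x̄ = (5.4 + 3.2 + 2.1 + 4.3 - 11.0 + 1.1 + 6.9) / 7 = 1.7143
deviations (xᵢ − x̄): 3.6857, 1.4857, 0.3857, 2.5857, -12.7143, -0.6143, 5.1857
Σ(xᵢ − x̄)² = 211.5486 ⇒ m₂ = 211.5486/7 = 30.22122
Σ(xᵢ − x̄)³ = -1845.3894 ⇒ m₃ = -1845.3894/7 = -263.62706
m₂^(3/2) = 30.22122^(1.5) = 166.13766
g_1 = m₃ / m₂^(3/2) = -263.62706 / 166.13766 ≈ -1.587

-1.587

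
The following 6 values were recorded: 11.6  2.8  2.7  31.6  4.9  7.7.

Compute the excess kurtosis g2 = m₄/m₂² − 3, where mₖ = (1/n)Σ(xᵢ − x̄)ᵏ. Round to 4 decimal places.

x̄ = 10.2167
Σ(xᵢ − x̄)² = 605.2683 ⇒ m₂ = 100.87806
Σ(xᵢ − x̄)⁴ = 216135.6102 ⇒ m₄ = 36022.60170
m₂² = 10176.38209
g2 = m₄/m₂² − 3 = 3.53982 − 3 ≈ 0.5398

0.5398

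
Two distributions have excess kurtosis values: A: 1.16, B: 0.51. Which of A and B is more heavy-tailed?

A

Higher excess kurtosis ⇒ heavier tails relative to the normal distribution.
1.16 vs 0.51: the larger is 1.16, so A has heavier tails.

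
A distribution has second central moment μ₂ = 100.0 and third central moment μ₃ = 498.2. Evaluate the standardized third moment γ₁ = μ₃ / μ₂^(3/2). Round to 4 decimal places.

σ = √μ₂ = √100.0 = 10.00000
σ³ = μ₂^(3/2) = 1000.00000
γ₁ = μ₃/σ³ = 498.2 / 1000.00000 ≈ 0.4982

0.4982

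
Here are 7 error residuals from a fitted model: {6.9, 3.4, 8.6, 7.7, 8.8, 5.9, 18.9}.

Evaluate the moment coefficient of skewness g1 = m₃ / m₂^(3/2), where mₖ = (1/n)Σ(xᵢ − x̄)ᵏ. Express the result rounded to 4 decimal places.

1.4167

x̄ = (6.9 + 3.4 + 8.6 + 7.7 + 8.8 + 5.9 + 18.9) / 7 = 8.6000
deviations (xᵢ − x̄): -1.7000, -5.2000, 0.0000, -0.9000, 0.2000, -2.7000, 10.3000
Σ(xᵢ − x̄)² = 144.1600 ⇒ m₂ = 144.1600/7 = 20.59429
Σ(xᵢ − x̄)³ = 926.8020 ⇒ m₃ = 926.8020/7 = 132.40029
m₂^(3/2) = 20.59429^(1.5) = 93.45878
g1 = m₃ / m₂^(3/2) = 132.40029 / 93.45878 ≈ 1.4167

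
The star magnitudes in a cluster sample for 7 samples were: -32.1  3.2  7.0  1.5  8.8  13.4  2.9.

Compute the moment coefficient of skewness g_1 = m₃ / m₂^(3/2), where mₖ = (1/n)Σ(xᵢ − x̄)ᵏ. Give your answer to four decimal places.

x̄ = (-32.1 + 3.2 + 7.0 + 1.5 + 8.8 + 13.4 + 2.9) / 7 = 0.6714
deviations (xᵢ − x̄): -32.7714, 2.5286, 6.3286, 0.8286, 8.1286, 12.7286, 2.2286
Σ(xᵢ − x̄)² = 1354.1543 ⇒ m₂ = 1354.1543/7 = 193.45061
Σ(xᵢ − x̄)³ = -32314.8255 ⇒ m₃ = -32314.8255/7 = -4616.40364
m₂^(3/2) = 193.45061^(1.5) = 2690.63733
g_1 = m₃ / m₂^(3/2) = -4616.40364 / 2690.63733 ≈ -1.7157

-1.7157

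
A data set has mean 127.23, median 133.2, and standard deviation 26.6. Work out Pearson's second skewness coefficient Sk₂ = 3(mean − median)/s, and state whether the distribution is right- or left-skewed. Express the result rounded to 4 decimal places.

Sk₂ = 3(127.23 − 133.2) / 26.6 = 3 × -5.9700 / 26.6
    = -17.9100 / 26.6 ≈ -0.6733
Sk₂ < 0 ⇒ mean < median ⇒ left-skewed (negative skew).

-0.6733, left-skewed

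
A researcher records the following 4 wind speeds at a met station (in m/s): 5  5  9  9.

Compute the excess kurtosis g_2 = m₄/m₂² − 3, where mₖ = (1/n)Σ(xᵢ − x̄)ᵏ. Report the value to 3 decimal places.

-2.000

x̄ = 7.0000
Σ(xᵢ − x̄)² = 16.0000 ⇒ m₂ = 4.00000
Σ(xᵢ − x̄)⁴ = 64.0000 ⇒ m₄ = 16.00000
m₂² = 16.00000
g_2 = m₄/m₂² − 3 = 1.00000 − 3 ≈ -2.000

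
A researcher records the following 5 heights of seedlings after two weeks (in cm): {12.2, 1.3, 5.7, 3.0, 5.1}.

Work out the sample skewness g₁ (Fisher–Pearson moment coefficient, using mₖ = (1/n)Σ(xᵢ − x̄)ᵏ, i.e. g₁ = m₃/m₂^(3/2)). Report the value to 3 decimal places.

x̄ = (12.2 + 1.3 + 5.7 + 3.0 + 5.1) / 5 = 5.4600
deviations (xᵢ − x̄): 6.7400, -4.1600, 0.2400, -2.4600, -0.3600
Σ(xᵢ − x̄)² = 68.9720 ⇒ m₂ = 68.9720/5 = 13.79440
Σ(xᵢ − x̄)³ = 219.2710 ⇒ m₃ = 219.2710/5 = 43.85419
m₂^(3/2) = 13.79440^(1.5) = 51.23352
g₁ = m₃ / m₂^(3/2) = 43.85419 / 51.23352 ≈ 0.856

0.856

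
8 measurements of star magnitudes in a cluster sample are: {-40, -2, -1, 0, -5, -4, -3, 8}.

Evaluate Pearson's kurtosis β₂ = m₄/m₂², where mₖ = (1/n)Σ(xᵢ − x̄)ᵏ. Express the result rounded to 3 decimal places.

5.361

x̄ = -5.8750
Σ(xᵢ − x̄)² = 1442.8750 ⇒ m₂ = 180.35938
Σ(xᵢ − x̄)⁴ = 1395221.7754 ⇒ m₄ = 174402.72192
m₂² = 32529.50415
β₂ = m₄/m₂² = 174402.72192 / 32529.50415 ≈ 5.361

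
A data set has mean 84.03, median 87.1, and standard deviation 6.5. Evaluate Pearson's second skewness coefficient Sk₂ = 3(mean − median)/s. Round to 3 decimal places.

Sk₂ = 3(84.03 − 87.1) / 6.5 = 3 × -3.0700 / 6.5
    = -9.2100 / 6.5 ≈ -1.417

-1.417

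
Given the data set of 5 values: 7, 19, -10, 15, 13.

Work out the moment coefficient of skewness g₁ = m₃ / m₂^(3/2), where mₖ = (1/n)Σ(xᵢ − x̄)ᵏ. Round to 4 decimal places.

-1.0043

x̄ = (7 + 19 - 10 + 15 + 13) / 5 = 8.8000
deviations (xᵢ − x̄): -1.8000, 10.2000, -18.8000, 6.2000, 4.2000
Σ(xᵢ − x̄)² = 516.8000 ⇒ m₂ = 516.8000/5 = 103.36000
Σ(xᵢ − x̄)³ = -5276.8800 ⇒ m₃ = -5276.8800/5 = -1055.37600
m₂^(3/2) = 103.36000^(1.5) = 1050.82102
g₁ = m₃ / m₂^(3/2) = -1055.37600 / 1050.82102 ≈ -1.0043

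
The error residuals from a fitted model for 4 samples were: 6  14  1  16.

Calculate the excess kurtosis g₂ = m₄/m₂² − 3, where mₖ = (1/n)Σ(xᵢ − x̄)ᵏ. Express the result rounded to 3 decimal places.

x̄ = 9.2500
Σ(xᵢ − x̄)² = 146.7500 ⇒ m₂ = 36.68750
Σ(xᵢ − x̄)⁴ = 7329.0781 ⇒ m₄ = 1832.26953
m₂² = 1345.97266
g₂ = m₄/m₂² − 3 = 1.36130 − 3 ≈ -1.639

-1.639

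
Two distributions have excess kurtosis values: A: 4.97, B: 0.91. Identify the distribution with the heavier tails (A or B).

A

Higher excess kurtosis ⇒ heavier tails relative to the normal distribution.
4.97 vs 0.91: the larger is 4.97, so A has heavier tails.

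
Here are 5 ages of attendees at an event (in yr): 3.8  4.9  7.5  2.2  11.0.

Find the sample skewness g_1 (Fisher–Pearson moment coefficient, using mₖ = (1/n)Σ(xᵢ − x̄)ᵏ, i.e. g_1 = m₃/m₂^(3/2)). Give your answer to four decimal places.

0.5347

x̄ = (3.8 + 4.9 + 7.5 + 2.2 + 11.0) / 5 = 5.8800
deviations (xᵢ − x̄): -2.0800, -0.9800, 1.6200, -3.6800, 5.1200
Σ(xᵢ − x̄)² = 47.6680 ⇒ m₂ = 47.6680/5 = 9.53360
Σ(xᵢ − x̄)³ = 78.6931 ⇒ m₃ = 78.6931/5 = 15.73862
m₂^(3/2) = 9.53360^(1.5) = 29.43645
g_1 = m₃ / m₂^(3/2) = 15.73862 / 29.43645 ≈ 0.5347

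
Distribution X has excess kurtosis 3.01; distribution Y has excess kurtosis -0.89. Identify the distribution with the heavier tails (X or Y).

Higher excess kurtosis ⇒ heavier tails relative to the normal distribution.
3.01 vs -0.89: the larger is 3.01, so X has heavier tails. (X is leptokurtic — heavier-than-normal tails; the other is platykurtic.)

X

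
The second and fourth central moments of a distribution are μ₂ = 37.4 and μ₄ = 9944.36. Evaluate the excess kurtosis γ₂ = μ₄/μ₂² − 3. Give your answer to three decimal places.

μ₂² = 37.4² = 1398.76000
μ₄/μ₂² = 9944.36 / 1398.76000 = 7.10941
γ₂ = 7.10941 − 3 ≈ 4.109

4.109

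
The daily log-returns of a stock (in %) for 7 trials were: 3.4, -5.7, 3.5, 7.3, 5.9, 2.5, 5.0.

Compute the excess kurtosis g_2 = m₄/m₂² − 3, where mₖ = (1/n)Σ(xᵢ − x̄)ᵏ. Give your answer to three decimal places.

0.933

x̄ = 3.1286
Σ(xᵢ − x̄)² = 107.1343 ⇒ m₂ = 15.30490
Σ(xᵢ − x̄)⁴ = 6449.4459 ⇒ m₄ = 921.34941
m₂² = 234.23990
g_2 = m₄/m₂² − 3 = 3.93336 − 3 ≈ 0.933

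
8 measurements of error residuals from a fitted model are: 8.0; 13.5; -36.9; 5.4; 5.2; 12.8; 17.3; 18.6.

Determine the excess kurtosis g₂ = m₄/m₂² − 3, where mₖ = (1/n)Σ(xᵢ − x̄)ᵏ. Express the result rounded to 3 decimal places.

x̄ = 5.4875
Σ(xᵢ − x̄)² = 2232.2488 ⇒ m₂ = 279.03109
Σ(xᵢ − x̄)⁴ = 3284184.9105 ⇒ m₄ = 410523.11381
m₂² = 77858.35128
g₂ = m₄/m₂² − 3 = 5.27269 − 3 ≈ 2.273

2.273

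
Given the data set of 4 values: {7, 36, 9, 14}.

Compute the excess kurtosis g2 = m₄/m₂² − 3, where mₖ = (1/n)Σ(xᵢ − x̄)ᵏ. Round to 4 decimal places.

-0.8044

x̄ = 16.5000
Σ(xᵢ − x̄)² = 533.0000 ⇒ m₂ = 133.25000
Σ(xᵢ − x̄)⁴ = 155938.2500 ⇒ m₄ = 38984.56250
m₂² = 17755.56250
g2 = m₄/m₂² − 3 = 2.19563 − 3 ≈ -0.8044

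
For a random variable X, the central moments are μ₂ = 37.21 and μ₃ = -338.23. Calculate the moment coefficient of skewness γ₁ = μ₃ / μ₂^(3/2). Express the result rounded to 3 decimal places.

-1.490

σ = √μ₂ = √37.21 = 6.10000
σ³ = μ₂^(3/2) = 226.98100
γ₁ = μ₃/σ³ = -338.23 / 226.98100 ≈ -1.490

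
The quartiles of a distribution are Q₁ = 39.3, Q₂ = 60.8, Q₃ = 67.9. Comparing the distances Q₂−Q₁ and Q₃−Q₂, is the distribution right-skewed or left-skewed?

left-skewed

Q₂ − Q₁ = 21.5;  Q₃ − Q₂ = 7.1
Q₂ − Q₁ > Q₃ − Q₂ ⇒ the lower half is more spread out ⇒ left-skewed.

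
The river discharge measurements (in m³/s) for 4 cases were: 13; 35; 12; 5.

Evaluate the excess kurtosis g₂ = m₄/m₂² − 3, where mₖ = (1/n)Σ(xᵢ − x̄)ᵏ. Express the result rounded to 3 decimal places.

-0.818

x̄ = 16.2500
Σ(xᵢ − x̄)² = 506.7500 ⇒ m₂ = 126.68750
Σ(xᵢ − x̄)⁴ = 140052.0781 ⇒ m₄ = 35013.01953
m₂² = 16049.72266
g₂ = m₄/m₂² − 3 = 2.18153 − 3 ≈ -0.818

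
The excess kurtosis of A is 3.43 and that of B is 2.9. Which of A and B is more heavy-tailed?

A

Higher excess kurtosis ⇒ heavier tails relative to the normal distribution.
3.43 vs 2.9: the larger is 3.43, so A has heavier tails.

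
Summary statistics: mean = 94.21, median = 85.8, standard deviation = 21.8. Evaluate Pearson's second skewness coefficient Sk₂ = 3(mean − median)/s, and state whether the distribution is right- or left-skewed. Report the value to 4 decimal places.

Sk₂ = 3(94.21 − 85.8) / 21.8 = 3 × 8.4100 / 21.8
    = 25.2300 / 21.8 ≈ 1.1573
Sk₂ > 0 ⇒ mean > median ⇒ right-skewed (positive skew).

1.1573, right-skewed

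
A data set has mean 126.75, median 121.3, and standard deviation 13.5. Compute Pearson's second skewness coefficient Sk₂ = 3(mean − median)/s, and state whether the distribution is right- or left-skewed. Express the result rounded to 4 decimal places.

1.2111, right-skewed

Sk₂ = 3(126.75 − 121.3) / 13.5 = 3 × 5.4500 / 13.5
    = 16.3500 / 13.5 ≈ 1.2111
Sk₂ > 0 ⇒ mean > median ⇒ right-skewed (positive skew).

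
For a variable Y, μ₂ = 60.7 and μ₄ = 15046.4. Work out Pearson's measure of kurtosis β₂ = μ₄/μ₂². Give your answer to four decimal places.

4.0837

μ₂² = 60.7² = 3684.49000
μ₄/μ₂² = 15046.4 / 3684.49000 = 4.08371
β₂ ≈ 4.0837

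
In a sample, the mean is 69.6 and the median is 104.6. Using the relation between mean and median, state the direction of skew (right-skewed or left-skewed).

left-skewed

mean − median = 69.6 − 104.6 = -35.0
mean < median ⇒ the longer tail is on the left ⇒ left-skewed (negatively skewed).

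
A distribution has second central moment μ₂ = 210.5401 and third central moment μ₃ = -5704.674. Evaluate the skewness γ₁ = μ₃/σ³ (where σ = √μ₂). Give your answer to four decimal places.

σ = √μ₂ = √210.5401 = 14.51000
σ³ = μ₂^(3/2) = 3054.93685
γ₁ = μ₃/σ³ = -5704.674 / 3054.93685 ≈ -1.8674

-1.8674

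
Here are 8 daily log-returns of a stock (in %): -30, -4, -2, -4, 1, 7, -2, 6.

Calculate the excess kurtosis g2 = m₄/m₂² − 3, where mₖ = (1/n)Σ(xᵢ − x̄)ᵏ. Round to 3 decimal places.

x̄ = -3.5000
Σ(xᵢ − x̄)² = 928.0000 ⇒ m₂ = 116.00000
Σ(xᵢ − x̄)⁴ = 513875.5000 ⇒ m₄ = 64234.43750
m₂² = 13456.00000
g2 = m₄/m₂² − 3 = 4.77367 − 3 ≈ 1.774

1.774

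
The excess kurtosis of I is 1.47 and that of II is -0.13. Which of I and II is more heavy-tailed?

I

Higher excess kurtosis ⇒ heavier tails relative to the normal distribution.
1.47 vs -0.13: the larger is 1.47, so I has heavier tails. (I is leptokurtic — heavier-than-normal tails; the other is platykurtic.)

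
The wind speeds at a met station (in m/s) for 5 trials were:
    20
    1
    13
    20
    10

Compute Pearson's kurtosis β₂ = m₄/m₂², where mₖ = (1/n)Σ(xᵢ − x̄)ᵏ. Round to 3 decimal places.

x̄ = 12.8000
Σ(xᵢ − x̄)² = 250.8000 ⇒ m₂ = 50.16000
Σ(xᵢ − x̄)⁴ = 24824.0160 ⇒ m₄ = 4964.80320
m₂² = 2516.02560
β₂ = m₄/m₂² = 4964.80320 / 2516.02560 ≈ 1.973

1.973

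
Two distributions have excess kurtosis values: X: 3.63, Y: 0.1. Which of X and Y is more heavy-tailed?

X

Higher excess kurtosis ⇒ heavier tails relative to the normal distribution.
3.63 vs 0.1: the larger is 3.63, so X has heavier tails.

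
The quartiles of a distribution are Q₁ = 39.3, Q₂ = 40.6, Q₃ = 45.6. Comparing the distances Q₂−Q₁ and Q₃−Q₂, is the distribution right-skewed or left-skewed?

Q₂ − Q₁ = 1.3;  Q₃ − Q₂ = 5.0
Q₃ − Q₂ > Q₂ − Q₁ ⇒ the upper half is more spread out ⇒ right-skewed.

right-skewed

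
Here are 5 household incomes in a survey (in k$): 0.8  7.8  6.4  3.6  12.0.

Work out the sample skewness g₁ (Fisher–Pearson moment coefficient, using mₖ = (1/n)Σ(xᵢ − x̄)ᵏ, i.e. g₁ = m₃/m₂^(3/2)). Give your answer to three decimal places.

0.151

x̄ = (0.8 + 7.8 + 6.4 + 3.6 + 12.0) / 5 = 6.1200
deviations (xᵢ − x̄): -5.3200, 1.6800, 0.2800, -2.5200, 5.8800
Σ(xᵢ − x̄)² = 72.1280 ⇒ m₂ = 72.1280/5 = 14.42560
Σ(xᵢ − x̄)³ = 41.4893 ⇒ m₃ = 41.4893/5 = 8.29786
m₂^(3/2) = 14.42560^(1.5) = 54.78994
g₁ = m₃ / m₂^(3/2) = 8.29786 / 54.78994 ≈ 0.151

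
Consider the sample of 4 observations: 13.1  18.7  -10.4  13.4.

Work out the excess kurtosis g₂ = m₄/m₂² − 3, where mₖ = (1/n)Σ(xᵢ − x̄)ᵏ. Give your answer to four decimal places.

x̄ = 8.7000
Σ(xᵢ − x̄)² = 506.2600 ⇒ m₂ = 126.56500
Σ(xᵢ − x̄)⁴ = 143949.1138 ⇒ m₄ = 35987.27845
m₂² = 16018.69923
g₂ = m₄/m₂² − 3 = 2.24658 − 3 ≈ -0.7534

-0.7534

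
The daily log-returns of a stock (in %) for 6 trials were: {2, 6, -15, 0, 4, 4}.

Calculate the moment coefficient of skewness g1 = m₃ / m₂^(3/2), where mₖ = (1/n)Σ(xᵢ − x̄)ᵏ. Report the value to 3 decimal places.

-1.519

x̄ = (2 + 6 - 15 + 0 + 4 + 4) / 6 = 0.1667
deviations (xᵢ − x̄): 1.8333, 5.8333, -15.1667, -0.1667, 3.8333, 3.8333
Σ(xᵢ − x̄)² = 296.8333 ⇒ m₂ = 296.8333/6 = 49.47222
Σ(xᵢ − x̄)³ = -3171.4444 ⇒ m₃ = -3171.4444/6 = -528.57407
m₂^(3/2) = 49.47222^(1.5) = 347.97026
g1 = m₃ / m₂^(3/2) = -528.57407 / 347.97026 ≈ -1.519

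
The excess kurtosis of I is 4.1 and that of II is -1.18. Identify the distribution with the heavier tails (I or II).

I

Higher excess kurtosis ⇒ heavier tails relative to the normal distribution.
4.1 vs -1.18: the larger is 4.1, so I has heavier tails. (I is leptokurtic — heavier-than-normal tails; the other is platykurtic.)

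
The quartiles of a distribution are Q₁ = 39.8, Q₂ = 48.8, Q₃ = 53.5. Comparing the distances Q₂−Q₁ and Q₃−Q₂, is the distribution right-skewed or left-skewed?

left-skewed

Q₂ − Q₁ = 9.0;  Q₃ − Q₂ = 4.7
Q₂ − Q₁ > Q₃ − Q₂ ⇒ the lower half is more spread out ⇒ left-skewed.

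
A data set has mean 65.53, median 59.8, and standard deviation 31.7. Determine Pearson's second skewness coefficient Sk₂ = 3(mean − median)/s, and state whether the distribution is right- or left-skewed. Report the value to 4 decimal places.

0.5423, right-skewed

Sk₂ = 3(65.53 − 59.8) / 31.7 = 3 × 5.7300 / 31.7
    = 17.1900 / 31.7 ≈ 0.5423
Sk₂ > 0 ⇒ mean > median ⇒ right-skewed (positive skew).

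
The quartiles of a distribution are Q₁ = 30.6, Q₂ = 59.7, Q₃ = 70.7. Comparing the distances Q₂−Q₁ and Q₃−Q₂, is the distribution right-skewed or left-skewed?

left-skewed

Q₂ − Q₁ = 29.1;  Q₃ − Q₂ = 11.0
Q₂ − Q₁ > Q₃ − Q₂ ⇒ the lower half is more spread out ⇒ left-skewed.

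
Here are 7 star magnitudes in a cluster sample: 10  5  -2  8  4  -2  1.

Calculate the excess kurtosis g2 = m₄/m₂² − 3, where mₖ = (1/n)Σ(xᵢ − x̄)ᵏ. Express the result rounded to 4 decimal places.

x̄ = 3.4286
Σ(xᵢ − x̄)² = 131.7143 ⇒ m₂ = 18.81633
Σ(xᵢ − x̄)⁴ = 4079.4344 ⇒ m₄ = 582.77634
m₂² = 354.05414
g2 = m₄/m₂² − 3 = 1.64601 − 3 ≈ -1.3540

-1.3540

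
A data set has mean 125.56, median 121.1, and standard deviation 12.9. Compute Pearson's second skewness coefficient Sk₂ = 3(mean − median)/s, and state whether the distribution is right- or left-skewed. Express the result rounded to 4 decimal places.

1.0372, right-skewed

Sk₂ = 3(125.56 − 121.1) / 12.9 = 3 × 4.4600 / 12.9
    = 13.3800 / 12.9 ≈ 1.0372
Sk₂ > 0 ⇒ mean > median ⇒ right-skewed (positive skew).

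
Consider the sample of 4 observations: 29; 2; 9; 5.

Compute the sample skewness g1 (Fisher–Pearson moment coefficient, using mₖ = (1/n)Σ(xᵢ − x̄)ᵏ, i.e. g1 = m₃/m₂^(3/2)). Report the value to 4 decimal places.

x̄ = (29 + 2 + 9 + 5) / 4 = 11.2500
deviations (xᵢ − x̄): 17.7500, -9.2500, -2.2500, -6.2500
Σ(xᵢ − x̄)² = 444.7500 ⇒ m₂ = 444.7500/4 = 111.18750
Σ(xᵢ − x̄)³ = 4545.3750 ⇒ m₃ = 4545.3750/4 = 1136.34375
m₂^(3/2) = 111.18750^(1.5) = 1172.42197
g1 = m₃ / m₂^(3/2) = 1136.34375 / 1172.42197 ≈ 0.9692

0.9692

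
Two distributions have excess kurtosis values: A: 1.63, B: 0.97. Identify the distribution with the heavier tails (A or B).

A

Higher excess kurtosis ⇒ heavier tails relative to the normal distribution.
1.63 vs 0.97: the larger is 1.63, so A has heavier tails.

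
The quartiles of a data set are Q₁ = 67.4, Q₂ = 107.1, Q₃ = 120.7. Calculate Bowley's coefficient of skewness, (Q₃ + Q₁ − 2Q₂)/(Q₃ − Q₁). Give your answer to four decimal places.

-0.4897

numerator: Q₃ + Q₁ − 2Q₂ = 120.7 + 67.4 − 2×107.1 = -26.1000
denominator: Q₃ − Q₁ = 120.7 − 67.4 = 53.3000
Bowley skewness = -26.1000 / 53.3000 ≈ -0.4897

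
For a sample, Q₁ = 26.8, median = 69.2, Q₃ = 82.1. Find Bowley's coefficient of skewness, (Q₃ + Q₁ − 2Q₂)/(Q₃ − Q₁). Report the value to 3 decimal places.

numerator: Q₃ + Q₁ − 2Q₂ = 82.1 + 26.8 − 2×69.2 = -29.5000
denominator: Q₃ − Q₁ = 82.1 − 26.8 = 55.3000
Bowley skewness = -29.5000 / 55.3000 ≈ -0.533

-0.533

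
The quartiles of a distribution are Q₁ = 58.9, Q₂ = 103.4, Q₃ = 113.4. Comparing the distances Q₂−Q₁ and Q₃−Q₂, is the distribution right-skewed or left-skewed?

left-skewed

Q₂ − Q₁ = 44.5;  Q₃ − Q₂ = 10.0
Q₂ − Q₁ > Q₃ − Q₂ ⇒ the lower half is more spread out ⇒ left-skewed.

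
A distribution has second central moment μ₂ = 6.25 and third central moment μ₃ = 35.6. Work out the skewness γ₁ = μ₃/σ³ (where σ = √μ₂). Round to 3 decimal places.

σ = √μ₂ = √6.25 = 2.50000
σ³ = μ₂^(3/2) = 15.62500
γ₁ = μ₃/σ³ = 35.6 / 15.62500 ≈ 2.278

2.278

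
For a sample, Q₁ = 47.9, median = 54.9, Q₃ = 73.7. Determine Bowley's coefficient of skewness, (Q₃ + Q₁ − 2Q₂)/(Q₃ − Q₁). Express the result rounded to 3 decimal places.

0.457

numerator: Q₃ + Q₁ − 2Q₂ = 73.7 + 47.9 − 2×54.9 = 11.8000
denominator: Q₃ − Q₁ = 73.7 − 47.9 = 25.8000
Bowley skewness = 11.8000 / 25.8000 ≈ 0.457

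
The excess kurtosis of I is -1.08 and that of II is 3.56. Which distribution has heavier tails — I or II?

Higher excess kurtosis ⇒ heavier tails relative to the normal distribution.
-1.08 vs 3.56: the larger is 3.56, so II has heavier tails. (II is leptokurtic — heavier-than-normal tails; the other is platykurtic.)

II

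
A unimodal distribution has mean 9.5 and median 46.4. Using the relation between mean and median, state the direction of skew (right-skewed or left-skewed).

left-skewed

mean − median = 9.5 − 46.4 = -36.9
mean < median ⇒ the longer tail is on the left ⇒ left-skewed (negatively skewed).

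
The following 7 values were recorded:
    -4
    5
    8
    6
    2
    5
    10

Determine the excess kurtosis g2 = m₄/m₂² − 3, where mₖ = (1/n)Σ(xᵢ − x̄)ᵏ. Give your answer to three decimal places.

x̄ = 4.5714
Σ(xᵢ − x̄)² = 123.7143 ⇒ m₂ = 17.67347
Σ(xᵢ − x̄)⁴ = 6452.3324 ⇒ m₄ = 921.76177
m₂² = 312.35152
g2 = m₄/m₂² − 3 = 2.95104 − 3 ≈ -0.049

-0.049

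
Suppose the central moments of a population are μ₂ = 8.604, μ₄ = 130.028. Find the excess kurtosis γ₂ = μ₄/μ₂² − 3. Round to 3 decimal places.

-1.244

μ₂² = 8.604² = 74.02882
μ₄/μ₂² = 130.028 / 74.02882 = 1.75645
γ₂ = 1.75645 − 3 ≈ -1.244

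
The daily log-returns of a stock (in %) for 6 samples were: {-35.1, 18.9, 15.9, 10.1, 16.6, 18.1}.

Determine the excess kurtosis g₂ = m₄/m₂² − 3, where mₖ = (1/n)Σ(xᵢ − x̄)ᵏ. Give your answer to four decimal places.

1.0405

x̄ = 7.4167
Σ(xᵢ − x̄)² = 2217.1683 ⇒ m₂ = 369.52806
Σ(xᵢ − x̄)⁴ = 3310418.3973 ⇒ m₄ = 551736.39955
m₂² = 136550.98384
g₂ = m₄/m₂² − 3 = 4.04052 − 3 ≈ 1.0405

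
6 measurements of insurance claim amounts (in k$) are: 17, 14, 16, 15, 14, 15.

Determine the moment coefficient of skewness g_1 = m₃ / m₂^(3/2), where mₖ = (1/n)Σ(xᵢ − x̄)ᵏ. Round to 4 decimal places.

x̄ = (17 + 14 + 16 + 15 + 14 + 15) / 6 = 15.1667
deviations (xᵢ − x̄): 1.8333, -1.1667, 0.8333, -0.1667, -1.1667, -0.1667
Σ(xᵢ − x̄)² = 6.8333 ⇒ m₂ = 6.8333/6 = 1.13889
Σ(xᵢ − x̄)³ = 3.5556 ⇒ m₃ = 3.5556/6 = 0.59259
m₂^(3/2) = 1.13889^(1.5) = 1.21541
g_1 = m₃ / m₂^(3/2) = 0.59259 / 1.21541 ≈ 0.4876

0.4876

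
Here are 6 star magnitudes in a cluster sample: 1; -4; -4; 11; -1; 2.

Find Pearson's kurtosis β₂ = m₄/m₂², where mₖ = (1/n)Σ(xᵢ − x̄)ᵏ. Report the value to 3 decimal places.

x̄ = 0.8333
Σ(xᵢ − x̄)² = 154.8333 ⇒ m₂ = 25.80556
Σ(xᵢ − x̄)⁴ = 11788.1528 ⇒ m₄ = 1964.69213
m₂² = 665.92670
β₂ = m₄/m₂² = 1964.69213 / 665.92670 ≈ 2.950

2.950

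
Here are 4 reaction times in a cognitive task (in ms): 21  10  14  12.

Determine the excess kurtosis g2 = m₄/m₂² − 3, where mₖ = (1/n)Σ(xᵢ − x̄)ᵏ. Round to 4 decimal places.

-0.9454

x̄ = 14.2500
Σ(xᵢ − x̄)² = 68.7500 ⇒ m₂ = 17.18750
Σ(xᵢ − x̄)⁴ = 2427.8281 ⇒ m₄ = 606.95703
m₂² = 295.41016
g2 = m₄/m₂² − 3 = 2.05462 − 3 ≈ -0.9454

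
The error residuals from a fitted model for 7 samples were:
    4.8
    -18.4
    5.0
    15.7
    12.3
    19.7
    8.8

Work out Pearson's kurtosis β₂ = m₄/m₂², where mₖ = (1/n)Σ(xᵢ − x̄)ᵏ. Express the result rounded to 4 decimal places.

x̄ = 6.8429
Σ(xᵢ − x̄)² = 922.1371 ⇒ m₂ = 131.73388
Σ(xᵢ − x̄)⁴ = 440437.0318 ⇒ m₄ = 62919.57597
m₂² = 17353.81449
β₂ = m₄/m₂² = 62919.57597 / 17353.81449 ≈ 3.6257

3.6257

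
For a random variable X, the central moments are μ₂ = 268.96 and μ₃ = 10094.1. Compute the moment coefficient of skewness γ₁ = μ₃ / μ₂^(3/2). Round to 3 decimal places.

σ = √μ₂ = √268.96 = 16.40000
σ³ = μ₂^(3/2) = 4410.94400
γ₁ = μ₃/σ³ = 10094.1 / 4410.94400 ≈ 2.288

2.288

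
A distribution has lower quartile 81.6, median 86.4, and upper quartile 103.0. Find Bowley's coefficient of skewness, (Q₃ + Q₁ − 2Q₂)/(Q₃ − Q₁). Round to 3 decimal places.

0.551

numerator: Q₃ + Q₁ − 2Q₂ = 103.0 + 81.6 − 2×86.4 = 11.8000
denominator: Q₃ − Q₁ = 103.0 − 81.6 = 21.4000
Bowley skewness = 11.8000 / 21.4000 ≈ 0.551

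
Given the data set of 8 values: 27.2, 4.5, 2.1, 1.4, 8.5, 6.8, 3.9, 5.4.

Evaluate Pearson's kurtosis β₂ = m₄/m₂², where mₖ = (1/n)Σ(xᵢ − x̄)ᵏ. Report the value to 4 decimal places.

x̄ = 7.4750
Σ(xᵢ − x̄)² = 482.3150 ⇒ m₂ = 60.28938
Σ(xᵢ − x̄)⁴ = 153838.0631 ⇒ m₄ = 19229.75789
m₂² = 3634.80874
β₂ = m₄/m₂² = 19229.75789 / 3634.80874 ≈ 5.2904

5.2904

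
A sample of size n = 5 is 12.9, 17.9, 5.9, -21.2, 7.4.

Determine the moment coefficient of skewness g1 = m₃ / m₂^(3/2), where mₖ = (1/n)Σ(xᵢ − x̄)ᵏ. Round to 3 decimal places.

x̄ = (12.9 + 17.9 + 5.9 - 21.2 + 7.4) / 5 = 4.5800
deviations (xᵢ − x̄): 8.3200, 13.3200, 1.3200, -25.7800, 2.8200
Σ(xᵢ − x̄)² = 920.9480 ⇒ m₂ = 920.9480/5 = 184.18960
Σ(xᵢ − x̄)³ = -14169.6821 ⇒ m₃ = -14169.6821/5 = -2833.93642
m₂^(3/2) = 184.18960^(1.5) = 2499.75622
g1 = m₃ / m₂^(3/2) = -2833.93642 / 2499.75622 ≈ -1.134

-1.134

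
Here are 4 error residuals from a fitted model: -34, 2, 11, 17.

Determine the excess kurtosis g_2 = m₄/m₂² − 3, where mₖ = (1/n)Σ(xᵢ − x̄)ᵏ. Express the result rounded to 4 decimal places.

x̄ = -1.0000
Σ(xᵢ − x̄)² = 1566.0000 ⇒ m₂ = 391.50000
Σ(xᵢ − x̄)⁴ = 1311714.0000 ⇒ m₄ = 327928.50000
m₂² = 153272.25000
g_2 = m₄/m₂² − 3 = 2.13952 − 3 ≈ -0.8605

-0.8605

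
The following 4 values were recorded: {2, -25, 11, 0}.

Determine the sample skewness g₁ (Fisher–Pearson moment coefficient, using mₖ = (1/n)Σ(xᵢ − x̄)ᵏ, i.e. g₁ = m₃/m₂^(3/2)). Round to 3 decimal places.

-0.813

x̄ = (2 - 25 + 11 + 0) / 4 = -3.0000
deviations (xᵢ − x̄): 5.0000, -22.0000, 14.0000, 3.0000
Σ(xᵢ − x̄)² = 714.0000 ⇒ m₂ = 714.0000/4 = 178.50000
Σ(xᵢ − x̄)³ = -7752.0000 ⇒ m₃ = -7752.0000/4 = -1938.00000
m₂^(3/2) = 178.50000^(1.5) = 2384.82948
g₁ = m₃ / m₂^(3/2) = -1938.00000 / 2384.82948 ≈ -0.813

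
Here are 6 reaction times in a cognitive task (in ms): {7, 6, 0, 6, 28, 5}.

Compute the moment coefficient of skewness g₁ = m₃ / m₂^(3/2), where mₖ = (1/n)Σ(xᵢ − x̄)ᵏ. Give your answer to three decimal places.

1.513

x̄ = (7 + 6 + 0 + 6 + 28 + 5) / 6 = 8.6667
deviations (xᵢ − x̄): -1.6667, -2.6667, -8.6667, -2.6667, 19.3333, -3.6667
Σ(xᵢ − x̄)² = 479.3333 ⇒ m₂ = 479.3333/6 = 79.88889
Σ(xᵢ − x̄)³ = 6483.5556 ⇒ m₃ = 6483.5556/6 = 1080.59259
m₂^(3/2) = 79.88889^(1.5) = 714.05156
g₁ = m₃ / m₂^(3/2) = 1080.59259 / 714.05156 ≈ 1.513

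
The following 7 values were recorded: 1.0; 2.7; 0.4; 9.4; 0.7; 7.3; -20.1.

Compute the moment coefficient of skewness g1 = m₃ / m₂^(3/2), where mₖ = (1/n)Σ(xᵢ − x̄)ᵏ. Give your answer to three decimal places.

x̄ = (1.0 + 2.7 + 0.4 + 9.4 + 0.7 + 7.3 - 20.1) / 7 = 0.2000
deviations (xᵢ − x̄): 0.8000, 2.5000, 0.2000, 9.2000, 0.5000, 7.1000, -20.3000
Σ(xᵢ − x̄)² = 554.3200 ⇒ m₂ = 554.3200/7 = 79.18857
Σ(xᵢ − x̄)³ = -7212.5580 ⇒ m₃ = -7212.5580/7 = -1030.36543
m₂^(3/2) = 79.18857^(1.5) = 704.68295
g1 = m₃ / m₂^(3/2) = -1030.36543 / 704.68295 ≈ -1.462

-1.462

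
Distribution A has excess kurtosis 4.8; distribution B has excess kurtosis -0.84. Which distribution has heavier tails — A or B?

A

Higher excess kurtosis ⇒ heavier tails relative to the normal distribution.
4.8 vs -0.84: the larger is 4.8, so A has heavier tails. (A is leptokurtic — heavier-than-normal tails; the other is platykurtic.)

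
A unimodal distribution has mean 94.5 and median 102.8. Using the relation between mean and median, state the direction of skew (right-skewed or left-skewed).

mean − median = 94.5 − 102.8 = -8.3
mean < median ⇒ the longer tail is on the left ⇒ left-skewed (negatively skewed).

left-skewed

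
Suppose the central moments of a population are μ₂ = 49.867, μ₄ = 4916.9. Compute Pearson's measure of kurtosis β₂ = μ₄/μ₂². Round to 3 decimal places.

μ₂² = 49.867² = 2486.71769
μ₄/μ₂² = 4916.9 / 2486.71769 = 1.97727
β₂ ≈ 1.977

1.977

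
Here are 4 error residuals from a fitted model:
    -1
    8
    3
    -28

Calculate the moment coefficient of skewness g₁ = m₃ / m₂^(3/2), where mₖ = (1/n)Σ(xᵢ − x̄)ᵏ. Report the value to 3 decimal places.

-0.975

x̄ = (-1 + 8 + 3 - 28) / 4 = -4.5000
deviations (xᵢ − x̄): 3.5000, 12.5000, 7.5000, -23.5000
Σ(xᵢ − x̄)² = 777.0000 ⇒ m₂ = 777.0000/4 = 194.25000
Σ(xᵢ − x̄)³ = -10560.0000 ⇒ m₃ = -10560.0000/4 = -2640.00000
m₂^(3/2) = 194.25000^(1.5) = 2707.33215
g₁ = m₃ / m₂^(3/2) = -2640.00000 / 2707.33215 ≈ -0.975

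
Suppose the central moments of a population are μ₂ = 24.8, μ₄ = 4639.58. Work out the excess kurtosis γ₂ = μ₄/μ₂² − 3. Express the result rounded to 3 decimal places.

μ₂² = 24.8² = 615.04000
μ₄/μ₂² = 4639.58 / 615.04000 = 7.54354
γ₂ = 7.54354 − 3 ≈ 4.544

4.544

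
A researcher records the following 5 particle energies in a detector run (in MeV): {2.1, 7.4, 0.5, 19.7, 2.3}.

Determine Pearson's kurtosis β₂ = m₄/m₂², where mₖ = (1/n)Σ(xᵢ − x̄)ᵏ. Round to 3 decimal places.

x̄ = 6.4000
Σ(xᵢ − x̄)² = 248.0000 ⇒ m₂ = 49.60000
Σ(xᵢ − x̄)⁴ = 33127.2644 ⇒ m₄ = 6625.45288
m₂² = 2460.16000
β₂ = m₄/m₂² = 6625.45288 / 2460.16000 ≈ 2.693

2.693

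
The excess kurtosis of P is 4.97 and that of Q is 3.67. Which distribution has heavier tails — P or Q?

P

Higher excess kurtosis ⇒ heavier tails relative to the normal distribution.
4.97 vs 3.67: the larger is 4.97, so P has heavier tails.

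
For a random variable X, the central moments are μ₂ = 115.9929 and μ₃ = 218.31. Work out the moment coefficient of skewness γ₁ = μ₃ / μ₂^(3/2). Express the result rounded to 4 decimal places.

0.1748

σ = √μ₂ = √115.9929 = 10.77000
σ³ = μ₂^(3/2) = 1249.24353
γ₁ = μ₃/σ³ = 218.31 / 1249.24353 ≈ 0.1748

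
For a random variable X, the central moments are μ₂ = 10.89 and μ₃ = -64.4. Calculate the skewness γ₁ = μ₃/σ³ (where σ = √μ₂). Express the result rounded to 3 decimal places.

σ = √μ₂ = √10.89 = 3.30000
σ³ = μ₂^(3/2) = 35.93700
γ₁ = μ₃/σ³ = -64.4 / 35.93700 ≈ -1.792

-1.792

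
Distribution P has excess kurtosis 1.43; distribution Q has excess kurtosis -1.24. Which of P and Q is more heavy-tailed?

P

Higher excess kurtosis ⇒ heavier tails relative to the normal distribution.
1.43 vs -1.24: the larger is 1.43, so P has heavier tails. (P is leptokurtic — heavier-than-normal tails; the other is platykurtic.)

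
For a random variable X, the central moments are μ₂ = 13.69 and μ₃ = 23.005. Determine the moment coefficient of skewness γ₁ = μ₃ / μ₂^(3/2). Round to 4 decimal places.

0.4542

σ = √μ₂ = √13.69 = 3.70000
σ³ = μ₂^(3/2) = 50.65300
γ₁ = μ₃/σ³ = 23.005 / 50.65300 ≈ 0.4542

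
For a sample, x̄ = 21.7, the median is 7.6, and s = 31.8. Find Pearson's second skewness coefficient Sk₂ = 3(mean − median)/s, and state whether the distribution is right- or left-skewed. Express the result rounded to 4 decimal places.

Sk₂ = 3(21.7 − 7.6) / 31.8 = 3 × 14.1000 / 31.8
    = 42.3000 / 31.8 ≈ 1.3302
Sk₂ > 0 ⇒ mean > median ⇒ right-skewed (positive skew).

1.3302, right-skewed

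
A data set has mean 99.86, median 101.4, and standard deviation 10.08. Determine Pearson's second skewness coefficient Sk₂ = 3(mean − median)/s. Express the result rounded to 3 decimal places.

Sk₂ = 3(99.86 − 101.4) / 10.08 = 3 × -1.5400 / 10.08
    = -4.6200 / 10.08 ≈ -0.458

-0.458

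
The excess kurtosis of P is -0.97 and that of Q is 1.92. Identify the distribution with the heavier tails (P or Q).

Higher excess kurtosis ⇒ heavier tails relative to the normal distribution.
-0.97 vs 1.92: the larger is 1.92, so Q has heavier tails. (Q is leptokurtic — heavier-than-normal tails; the other is platykurtic.)

Q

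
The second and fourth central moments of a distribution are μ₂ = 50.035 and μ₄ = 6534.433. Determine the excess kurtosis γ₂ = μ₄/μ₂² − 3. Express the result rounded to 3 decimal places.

-0.390

μ₂² = 50.035² = 2503.50122
μ₄/μ₂² = 6534.433 / 2503.50122 = 2.61012
γ₂ = 2.61012 − 3 ≈ -0.390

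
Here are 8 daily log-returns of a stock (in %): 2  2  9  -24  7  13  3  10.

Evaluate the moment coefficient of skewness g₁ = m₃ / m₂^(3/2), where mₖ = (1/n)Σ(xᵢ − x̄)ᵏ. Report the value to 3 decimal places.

x̄ = (2 + 2 + 9 - 24 + 7 + 13 + 3 + 10) / 8 = 2.7500
deviations (xᵢ − x̄): -0.7500, -0.7500, 6.2500, -26.7500, 4.2500, 10.2500, 0.2500, 7.2500
Σ(xᵢ − x̄)² = 931.5000 ⇒ m₂ = 931.5000/8 = 116.43750
Σ(xᵢ − x̄)³ = -17363.2500 ⇒ m₃ = -17363.2500/8 = -2170.40625
m₂^(3/2) = 116.43750^(1.5) = 1256.43292
g₁ = m₃ / m₂^(3/2) = -2170.40625 / 1256.43292 ≈ -1.727

-1.727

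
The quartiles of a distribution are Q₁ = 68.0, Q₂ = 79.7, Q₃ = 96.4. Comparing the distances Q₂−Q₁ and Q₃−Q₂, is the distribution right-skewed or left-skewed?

right-skewed

Q₂ − Q₁ = 11.7;  Q₃ − Q₂ = 16.7
Q₃ − Q₂ > Q₂ − Q₁ ⇒ the upper half is more spread out ⇒ right-skewed.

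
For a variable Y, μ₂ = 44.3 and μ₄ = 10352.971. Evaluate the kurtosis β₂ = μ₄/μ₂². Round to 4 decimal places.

μ₂² = 44.3² = 1962.49000
μ₄/μ₂² = 10352.971 / 1962.49000 = 5.27543
β₂ ≈ 5.2754

5.2754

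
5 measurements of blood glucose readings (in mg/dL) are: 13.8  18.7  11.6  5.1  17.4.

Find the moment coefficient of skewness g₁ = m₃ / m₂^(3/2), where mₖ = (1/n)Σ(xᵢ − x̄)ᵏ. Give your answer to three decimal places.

x̄ = (13.8 + 18.7 + 11.6 + 5.1 + 17.4) / 5 = 13.3200
deviations (xᵢ − x̄): 0.4800, 5.3800, -1.7200, -8.2200, 4.0800
Σ(xᵢ − x̄)² = 116.3480 ⇒ m₂ = 116.3480/5 = 23.26960
Σ(xᵢ − x̄)³ = -336.7519 ⇒ m₃ = -336.7519/5 = -67.35038
m₂^(3/2) = 23.26960^(1.5) = 112.24923
g₁ = m₃ / m₂^(3/2) = -67.35038 / 112.24923 ≈ -0.600

-0.600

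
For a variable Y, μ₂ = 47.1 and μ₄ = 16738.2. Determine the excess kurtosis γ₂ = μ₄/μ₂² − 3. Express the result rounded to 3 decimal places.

4.545

μ₂² = 47.1² = 2218.41000
μ₄/μ₂² = 16738.2 / 2218.41000 = 7.54513
γ₂ = 7.54513 − 3 ≈ 4.545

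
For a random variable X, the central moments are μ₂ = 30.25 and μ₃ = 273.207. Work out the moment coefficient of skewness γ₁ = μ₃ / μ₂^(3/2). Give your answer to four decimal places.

1.6421

σ = √μ₂ = √30.25 = 5.50000
σ³ = μ₂^(3/2) = 166.37500
γ₁ = μ₃/σ³ = 273.207 / 166.37500 ≈ 1.6421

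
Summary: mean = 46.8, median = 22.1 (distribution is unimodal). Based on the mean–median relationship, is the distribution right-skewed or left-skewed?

mean − median = 46.8 − 22.1 = 24.7
mean > median ⇒ the longer tail is on the right ⇒ right-skewed (positively skewed).

right-skewed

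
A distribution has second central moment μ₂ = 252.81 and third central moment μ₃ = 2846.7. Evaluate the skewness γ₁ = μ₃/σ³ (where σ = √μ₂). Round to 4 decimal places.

0.7082

σ = √μ₂ = √252.81 = 15.90000
σ³ = μ₂^(3/2) = 4019.67900
γ₁ = μ₃/σ³ = 2846.7 / 4019.67900 ≈ 0.7082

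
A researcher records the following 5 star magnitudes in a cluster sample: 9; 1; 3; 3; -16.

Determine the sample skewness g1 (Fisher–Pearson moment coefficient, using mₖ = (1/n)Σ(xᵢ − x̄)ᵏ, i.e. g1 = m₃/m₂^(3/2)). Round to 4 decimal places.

x̄ = (9 + 1 + 3 + 3 - 16) / 5 = 0.0000
deviations (xᵢ − x̄): 9.0000, 1.0000, 3.0000, 3.0000, -16.0000
Σ(xᵢ − x̄)² = 356.0000 ⇒ m₂ = 356.0000/5 = 71.20000
Σ(xᵢ − x̄)³ = -3312.0000 ⇒ m₃ = -3312.0000/5 = -662.40000
m₂^(3/2) = 71.20000^(1.5) = 600.78626
g1 = m₃ / m₂^(3/2) = -662.40000 / 600.78626 ≈ -1.1026

-1.1026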